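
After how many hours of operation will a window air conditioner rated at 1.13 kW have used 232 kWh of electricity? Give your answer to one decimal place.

Hours = 232 kWh ÷ 1.13 kW = 205.3 h

205.3 h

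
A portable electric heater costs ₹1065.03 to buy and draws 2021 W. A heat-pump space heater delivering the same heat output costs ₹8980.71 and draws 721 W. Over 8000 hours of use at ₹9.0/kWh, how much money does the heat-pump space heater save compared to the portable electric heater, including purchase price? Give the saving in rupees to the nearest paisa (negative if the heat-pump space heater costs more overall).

portable electric heater: ₹1065.03 + (2021/1000) kW × 8000 h × ₹9.0 = ₹1065.03 + ₹145512 = ₹146577.03
heat-pump space heater: ₹8980.71 + (721/1000) kW × 8000 h × ₹9.0 = ₹8980.71 + ₹51912 = ₹60892.71
Saving = ₹146577.03 − ₹60892.71 = ₹85684.32

₹85684.32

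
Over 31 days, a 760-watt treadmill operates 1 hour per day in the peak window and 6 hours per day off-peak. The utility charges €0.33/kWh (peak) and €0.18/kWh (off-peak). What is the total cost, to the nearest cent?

Peak energy = 0.76 kW × 1 h × 31 = 23.56 kWh
Off-peak energy = 0.76 kW × 6 h × 31 = 141.36 kWh
Cost = 23.56 × €0.33 + 141.36 × €0.18 = €7.7748 + €25.4448 = €33.22

€33.22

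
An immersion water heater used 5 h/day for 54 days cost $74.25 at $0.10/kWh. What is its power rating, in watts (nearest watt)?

2750 W

Energy = $74.25 ÷ $0.10/kWh = 742.5 kWh
Runtime = 5 h/day × 54 days = 270 h
Power = 742.5 kWh ÷ 270 h = 2.75 kW = 2750 W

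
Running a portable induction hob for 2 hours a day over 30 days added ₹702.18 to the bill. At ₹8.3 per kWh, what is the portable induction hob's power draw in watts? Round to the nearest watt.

1410 W

Energy = ₹702.18 ÷ ₹8.3/kWh = 84.6 kWh
Runtime = 2 h/day × 30 days = 60 h
Power = 84.6 kWh ÷ 60 h = 1.41 kW = 1410 W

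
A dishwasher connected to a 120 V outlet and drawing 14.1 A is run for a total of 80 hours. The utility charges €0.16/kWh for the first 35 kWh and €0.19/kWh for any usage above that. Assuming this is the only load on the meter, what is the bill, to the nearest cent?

€24.67

Power = 14.1 A × 120 V = 1692 W = 1.692 kW
Energy = 1.692 kW × 80 h = 135.36 kWh
Tier 1 (0–35 kWh): 35 × €0.16 = €5.6
Above 35 kWh: 100.36 × €0.19 = €19.0684
Bill = €24.67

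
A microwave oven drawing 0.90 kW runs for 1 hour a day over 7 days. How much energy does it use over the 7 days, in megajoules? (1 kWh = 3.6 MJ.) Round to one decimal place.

22.7 MJ

Runtime = 1 h/day × 7 days = 7 h
Energy = 0.9 kW × 7 h = 6.3 kWh
= 6.3 × 3.6 MJ = 22.7 MJ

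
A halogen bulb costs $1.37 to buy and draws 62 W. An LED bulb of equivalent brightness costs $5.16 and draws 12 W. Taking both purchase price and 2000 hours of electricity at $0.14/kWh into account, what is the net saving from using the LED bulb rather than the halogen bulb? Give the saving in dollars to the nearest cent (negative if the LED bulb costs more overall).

halogen bulb: $1.37 + (62/1000) kW × 2000 h × $0.14 = $1.37 + $17.36 = $18.73
LED bulb: $5.16 + (12/1000) kW × 2000 h × $0.14 = $5.16 + $3.36 = $8.52
Saving = $18.73 − $8.52 = $10.21

$10.21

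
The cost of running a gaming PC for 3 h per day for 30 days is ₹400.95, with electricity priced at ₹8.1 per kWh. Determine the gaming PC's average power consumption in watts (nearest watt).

Energy = ₹400.95 ÷ ₹8.1/kWh = 49.5 kWh
Runtime = 3 h/day × 30 days = 90 h
Power = 49.5 kWh ÷ 90 h = 0.55 kW = 550 W

550 W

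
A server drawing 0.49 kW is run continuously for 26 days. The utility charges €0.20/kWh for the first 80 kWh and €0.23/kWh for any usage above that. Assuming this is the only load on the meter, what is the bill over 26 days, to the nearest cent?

Runtime = 24 h × 26 = 624 h
Energy = 0.49 kW × 624 h = 305.76 kWh
Tier 1 (0–80 kWh): 80 × €0.20 = €16
Above 80 kWh: 225.76 × €0.23 = €51.9248
Bill = €67.92

€67.92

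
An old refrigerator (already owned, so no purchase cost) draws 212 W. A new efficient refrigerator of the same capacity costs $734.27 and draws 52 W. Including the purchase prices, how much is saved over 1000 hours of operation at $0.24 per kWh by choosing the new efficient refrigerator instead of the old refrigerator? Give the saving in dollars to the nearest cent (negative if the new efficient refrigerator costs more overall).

old refrigerator: $0.00 + (212/1000) kW × 1000 h × $0.24 = $0.00 + $50.88 = $50.88
new efficient refrigerator: $734.27 + (52/1000) kW × 1000 h × $0.24 = $734.27 + $12.48 = $746.75
Saving = $50.88 − $746.75 = −$695.87

-$695.87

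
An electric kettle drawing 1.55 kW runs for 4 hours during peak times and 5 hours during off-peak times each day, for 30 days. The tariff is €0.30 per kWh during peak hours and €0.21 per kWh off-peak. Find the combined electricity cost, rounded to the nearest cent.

Peak energy = 1.55 kW × 4 h × 30 = 186 kWh
Off-peak energy = 1.55 kW × 5 h × 30 = 232.5 kWh
Cost = 186 × €0.30 + 232.5 × €0.21 = €55.8 + €48.825 = €104.63

€104.63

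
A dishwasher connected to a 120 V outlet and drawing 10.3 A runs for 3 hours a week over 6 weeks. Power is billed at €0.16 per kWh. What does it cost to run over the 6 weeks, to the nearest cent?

Power = 10.3 A × 120 V = 1236 W = 1.236 kW
Runtime = 3 h/week × 6 weeks = 18 h
Energy = 1.236 kW × 18 h = 22.248 kWh
Cost = 22.248 kWh × €0.16/kWh = €3.56

€3.56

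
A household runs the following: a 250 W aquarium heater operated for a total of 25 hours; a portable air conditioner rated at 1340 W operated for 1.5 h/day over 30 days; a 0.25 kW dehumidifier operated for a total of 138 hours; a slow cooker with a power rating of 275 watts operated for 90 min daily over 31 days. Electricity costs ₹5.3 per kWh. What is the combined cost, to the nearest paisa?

₹603.34

aquarium heater: 0.25 kW × 25 h = 6.25 kWh
portable air conditioner: Runtime = 1.5 h/day × 30 days = 45 h
portable air conditioner: 1.34 kW × 45 h = 60.3 kWh
dehumidifier: 0.25 kW × 138 h = 34.5 kWh
slow cooker: Runtime = 90 min × 31 = 2790 min = 46.5 h
slow cooker: 0.275 kW × 46.5 h = 12.7875 kWh
Total energy = 113.8375 kWh
Cost = 113.8375 × ₹5.3 = ₹603.34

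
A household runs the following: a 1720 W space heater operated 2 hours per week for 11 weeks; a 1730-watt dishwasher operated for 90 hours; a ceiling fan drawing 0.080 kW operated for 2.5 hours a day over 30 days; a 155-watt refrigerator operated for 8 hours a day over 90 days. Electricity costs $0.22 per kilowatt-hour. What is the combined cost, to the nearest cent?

space heater: Runtime = 2 h/week × 11 weeks = 22 h
space heater: 1.72 kW × 22 h = 37.84 kWh
dishwasher: 1.73 kW × 90 h = 155.7 kWh
ceiling fan: Runtime = 2.5 h/day × 30 days = 75 h
ceiling fan: 0.08 kW × 75 h = 6 kWh
refrigerator: Runtime = 8 h/day × 90 days = 720 h
refrigerator: 0.155 kW × 720 h = 111.6 kWh
Total energy = 311.14 kWh
Cost = 311.14 × $0.22 = $68.45

$68.45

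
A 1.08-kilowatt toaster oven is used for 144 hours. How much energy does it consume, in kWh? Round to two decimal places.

Energy = 1.08 kW × 144 h = 155.52 kWh

155.52 kWh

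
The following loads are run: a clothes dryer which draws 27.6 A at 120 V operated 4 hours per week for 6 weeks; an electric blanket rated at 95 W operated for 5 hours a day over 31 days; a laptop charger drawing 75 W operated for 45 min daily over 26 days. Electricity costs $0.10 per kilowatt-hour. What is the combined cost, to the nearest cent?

$9.57

clothes dryer: Power = 27.6 A × 120 V = 3312 W = 3.312 kW
clothes dryer: Runtime = 4 h/week × 6 weeks = 24 h
clothes dryer: 3.312 kW × 24 h = 79.488 kWh
electric blanket: Runtime = 5 h/day × 31 days = 155 h
electric blanket: 0.095 kW × 155 h = 14.725 kWh
laptop charger: Runtime = 45 min × 26 = 1170 min = 19.5 h
laptop charger: 0.075 kW × 19.5 h = 1.4625 kWh
Total energy = 95.6755 kWh
Cost = 95.6755 × $0.10 = $9.57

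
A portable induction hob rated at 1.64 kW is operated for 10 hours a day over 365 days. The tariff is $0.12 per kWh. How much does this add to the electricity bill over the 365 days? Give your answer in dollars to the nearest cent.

Runtime = 10 h/day × 365 days = 3650 h
Energy = 1.64 kW × 3650 h = 5986 kWh
Cost = 5986 kWh × $0.12/kWh = $718.32

$718.32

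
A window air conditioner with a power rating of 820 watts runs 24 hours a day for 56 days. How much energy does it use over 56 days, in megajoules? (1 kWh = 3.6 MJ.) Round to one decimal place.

3967.5 MJ

Runtime = 24 h × 56 = 1344 h
Energy = 0.82 kW × 1344 h = 1102.08 kWh
= 1102.08 × 3.6 MJ = 3967.5 MJ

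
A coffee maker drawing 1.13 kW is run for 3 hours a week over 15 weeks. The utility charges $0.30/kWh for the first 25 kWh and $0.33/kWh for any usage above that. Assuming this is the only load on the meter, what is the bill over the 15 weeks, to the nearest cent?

$16.03

Runtime = 3 h/week × 15 weeks = 45 h
Energy = 1.13 kW × 45 h = 50.85 kWh
Tier 1 (0–25 kWh): 25 × $0.30 = $7.5
Above 25 kWh: 25.85 × $0.33 = $8.5305
Bill = $16.03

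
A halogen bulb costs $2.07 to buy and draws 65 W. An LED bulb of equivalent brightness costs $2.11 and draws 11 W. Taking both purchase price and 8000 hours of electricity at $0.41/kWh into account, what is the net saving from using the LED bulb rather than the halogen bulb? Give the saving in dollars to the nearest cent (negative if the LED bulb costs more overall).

halogen bulb: $2.07 + (65/1000) kW × 8000 h × $0.41 = $2.07 + $213.2 = $215.27
LED bulb: $2.11 + (11/1000) kW × 8000 h × $0.41 = $2.11 + $36.08 = $38.19
Saving = $215.27 − $38.19 = $177.08

$177.08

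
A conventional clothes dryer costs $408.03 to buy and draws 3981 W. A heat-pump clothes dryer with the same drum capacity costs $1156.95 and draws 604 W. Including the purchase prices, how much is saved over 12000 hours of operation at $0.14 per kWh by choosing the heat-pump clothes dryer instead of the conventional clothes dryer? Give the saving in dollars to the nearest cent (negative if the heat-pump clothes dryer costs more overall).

$4924.44

conventional clothes dryer: $408.03 + (3981/1000) kW × 12000 h × $0.14 = $408.03 + $6688.08 = $7096.11
heat-pump clothes dryer: $1156.95 + (604/1000) kW × 12000 h × $0.14 = $1156.95 + $1014.72 = $2171.67
Saving = $7096.11 − $2171.67 = $4924.44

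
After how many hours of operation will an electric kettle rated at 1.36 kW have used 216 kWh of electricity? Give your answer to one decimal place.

158.8 h

Hours = 216 kWh ÷ 1.36 kW = 158.8 h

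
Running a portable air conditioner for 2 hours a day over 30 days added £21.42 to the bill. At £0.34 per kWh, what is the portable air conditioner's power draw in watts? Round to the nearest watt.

Energy = £21.42 ÷ £0.34/kWh = 63 kWh
Runtime = 2 h/day × 30 days = 60 h
Power = 63 kWh ÷ 60 h = 1.05 kW = 1050 W

1050 W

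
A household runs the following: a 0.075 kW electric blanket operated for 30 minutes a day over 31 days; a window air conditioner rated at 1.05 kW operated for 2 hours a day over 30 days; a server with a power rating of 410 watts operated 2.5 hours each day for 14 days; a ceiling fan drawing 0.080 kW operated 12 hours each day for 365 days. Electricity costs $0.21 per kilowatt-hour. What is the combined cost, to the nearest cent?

electric blanket: Runtime = 30 min × 31 = 930 min = 15.5 h
electric blanket: 0.075 kW × 15.5 h = 1.1625 kWh
window air conditioner: Runtime = 2 h/day × 30 days = 60 h
window air conditioner: 1.05 kW × 60 h = 63 kWh
server: Runtime = 2.5 h/day × 14 days = 35 h
server: 0.41 kW × 35 h = 14.35 kWh
ceiling fan: Runtime = 12 h/day × 365 days = 4380 h
ceiling fan: 0.08 kW × 4380 h = 350.4 kWh
Total energy = 428.9125 kWh
Cost = 428.9125 × $0.21 = $90.07

$90.07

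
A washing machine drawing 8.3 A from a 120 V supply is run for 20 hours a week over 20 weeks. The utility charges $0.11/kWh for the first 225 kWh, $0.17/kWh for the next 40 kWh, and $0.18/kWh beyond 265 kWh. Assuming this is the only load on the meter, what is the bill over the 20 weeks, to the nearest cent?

Power = 8.3 A × 120 V = 996 W = 0.996 kW
Runtime = 20 h/week × 20 weeks = 400 h
Energy = 0.996 kW × 400 h = 398.4 kWh
Tier 1 (0–225 kWh): 225 × $0.11 = $24.75
Tier 2 (225–265 kWh): 40 × $0.17 = $6.8
Above 265 kWh: 133.4 × $0.18 = $24.012
Bill = $55.56

$55.56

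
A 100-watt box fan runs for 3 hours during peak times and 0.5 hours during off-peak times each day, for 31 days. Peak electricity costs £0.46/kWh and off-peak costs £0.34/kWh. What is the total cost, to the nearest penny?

Peak energy = 0.1 kW × 3 h × 31 = 9.3 kWh
Off-peak energy = 0.1 kW × 0.5 h × 31 = 1.55 kWh
Cost = 9.3 × £0.46 + 1.55 × £0.34 = £4.278 + £0.527 = £4.81

£4.81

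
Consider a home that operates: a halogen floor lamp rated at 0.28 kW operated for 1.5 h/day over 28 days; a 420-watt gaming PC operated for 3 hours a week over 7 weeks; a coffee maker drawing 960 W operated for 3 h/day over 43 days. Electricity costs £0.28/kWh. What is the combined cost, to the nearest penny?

£40.44

halogen floor lamp: Runtime = 1.5 h/day × 28 days = 42 h
halogen floor lamp: 0.28 kW × 42 h = 11.76 kWh
gaming PC: Runtime = 3 h/week × 7 weeks = 21 h
gaming PC: 0.42 kW × 21 h = 8.82 kWh
coffee maker: Runtime = 3 h/day × 43 days = 129 h
coffee maker: 0.96 kW × 129 h = 123.84 kWh
Total energy = 144.42 kWh
Cost = 144.42 × £0.28 = £40.44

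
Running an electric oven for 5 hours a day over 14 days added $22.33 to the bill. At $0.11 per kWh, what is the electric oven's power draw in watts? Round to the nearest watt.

2900 W

Energy = $22.33 ÷ $0.11/kWh = 203 kWh
Runtime = 5 h/day × 14 days = 70 h
Power = 203 kWh ÷ 70 h = 2.9 kW = 2900 W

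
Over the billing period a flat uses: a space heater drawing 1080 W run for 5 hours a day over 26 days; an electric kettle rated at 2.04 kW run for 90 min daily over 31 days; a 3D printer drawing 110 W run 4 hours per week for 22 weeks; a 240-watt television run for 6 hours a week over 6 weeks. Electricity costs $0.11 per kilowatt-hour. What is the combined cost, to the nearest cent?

space heater: Runtime = 5 h/day × 26 days = 130 h
space heater: 1.08 kW × 130 h = 140.4 kWh
electric kettle: Runtime = 90 min × 31 = 2790 min = 46.5 h
electric kettle: 2.04 kW × 46.5 h = 94.86 kWh
3D printer: Runtime = 4 h/week × 22 weeks = 88 h
3D printer: 0.11 kW × 88 h = 9.68 kWh
television: Runtime = 6 h/week × 6 weeks = 36 h
television: 0.24 kW × 36 h = 8.64 kWh
Total energy = 253.58 kWh
Cost = 253.58 × $0.11 = $27.89

$27.89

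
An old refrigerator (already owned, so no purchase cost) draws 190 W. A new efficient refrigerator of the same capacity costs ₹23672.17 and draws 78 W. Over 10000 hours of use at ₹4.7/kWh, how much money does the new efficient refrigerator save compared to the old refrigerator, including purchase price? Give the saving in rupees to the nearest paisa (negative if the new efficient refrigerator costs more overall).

-₹18408.17

old refrigerator: ₹0.00 + (190/1000) kW × 10000 h × ₹4.7 = ₹0.00 + ₹8930 = ₹8930
new efficient refrigerator: ₹23672.17 + (78/1000) kW × 10000 h × ₹4.7 = ₹23672.17 + ₹3666 = ₹27338.17
Saving = ₹8930 − ₹27338.17 = −₹18408.17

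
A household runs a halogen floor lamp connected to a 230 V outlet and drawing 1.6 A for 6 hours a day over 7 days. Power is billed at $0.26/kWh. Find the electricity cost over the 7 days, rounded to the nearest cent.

Power = 1.6 A × 230 V = 368 W = 0.368 kW
Runtime = 6 h/day × 7 days = 42 h
Energy = 0.368 kW × 42 h = 15.456 kWh
Cost = 15.456 kWh × $0.26/kWh = $4.02

$4.02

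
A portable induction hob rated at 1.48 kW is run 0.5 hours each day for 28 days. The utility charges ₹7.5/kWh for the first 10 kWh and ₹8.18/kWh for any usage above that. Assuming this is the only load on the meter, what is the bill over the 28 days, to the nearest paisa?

₹162.69

Runtime = 0.5 h/day × 28 days = 14 h
Energy = 1.48 kW × 14 h = 20.72 kWh
Tier 1 (0–10 kWh): 10 × ₹7.5 = ₹75
Above 10 kWh: 10.72 × ₹8.18 = ₹87.6896
Bill = ₹162.69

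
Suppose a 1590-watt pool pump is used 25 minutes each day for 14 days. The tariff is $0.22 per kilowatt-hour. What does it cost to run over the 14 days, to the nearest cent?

Runtime = 25 min × 14 = 350 min = 5.833333… h
Energy = 1.59 kW × 5.833333… h = 9.275 kWh
Cost = 9.275 kWh × $0.22/kWh = $2.04

$2.04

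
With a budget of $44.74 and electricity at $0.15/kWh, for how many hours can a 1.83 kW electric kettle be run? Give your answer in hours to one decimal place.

Energy available = $44.74 ÷ $0.15/kWh = 298.2667 kWh
Hours = 298.2667 kWh ÷ 1.83 kW = 163.0 h

163.0 h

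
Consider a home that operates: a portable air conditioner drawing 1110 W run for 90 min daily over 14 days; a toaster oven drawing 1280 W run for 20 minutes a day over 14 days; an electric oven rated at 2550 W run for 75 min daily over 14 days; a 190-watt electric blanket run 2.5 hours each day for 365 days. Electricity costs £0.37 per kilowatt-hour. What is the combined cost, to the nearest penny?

£91.49

portable air conditioner: Runtime = 90 min × 14 = 1260 min = 21 h
portable air conditioner: 1.11 kW × 21 h = 23.31 kWh
toaster oven: Runtime = 20 min × 14 = 280 min = 4.666666… h
toaster oven: 1.28 kW × 4.666666… h = 5.973333… kWh
electric oven: Runtime = 75 min × 14 = 1050 min = 17.5 h
electric oven: 2.55 kW × 17.5 h = 44.625 kWh
electric blanket: Runtime = 2.5 h/day × 365 days = 912.5 h
electric blanket: 0.19 kW × 912.5 h = 173.375 kWh
Total energy = 247.283333… kWh
Cost = 247.283333… × £0.37 = £91.49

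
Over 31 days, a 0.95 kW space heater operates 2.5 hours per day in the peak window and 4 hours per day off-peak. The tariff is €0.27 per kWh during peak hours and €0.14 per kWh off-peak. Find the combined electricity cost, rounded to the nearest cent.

€36.37

Peak energy = 0.95 kW × 2.5 h × 31 = 73.625 kWh
Off-peak energy = 0.95 kW × 4 h × 31 = 117.8 kWh
Cost = 73.625 × €0.27 + 117.8 × €0.14 = €19.87875 + €16.492 = €36.37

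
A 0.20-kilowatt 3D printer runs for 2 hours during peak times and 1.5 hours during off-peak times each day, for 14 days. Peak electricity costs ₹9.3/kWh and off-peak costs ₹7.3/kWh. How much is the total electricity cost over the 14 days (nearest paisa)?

₹82.74

Peak energy = 0.2 kW × 2 h × 14 = 5.6 kWh
Off-peak energy = 0.2 kW × 1.5 h × 14 = 4.2 kWh
Cost = 5.6 × ₹9.3 + 4.2 × ₹7.3 = ₹52.08 + ₹30.66 = ₹82.74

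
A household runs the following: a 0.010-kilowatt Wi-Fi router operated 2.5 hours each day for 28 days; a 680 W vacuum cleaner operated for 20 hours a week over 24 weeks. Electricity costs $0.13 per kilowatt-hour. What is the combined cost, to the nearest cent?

Wi-Fi router: Runtime = 2.5 h/day × 28 days = 70 h
Wi-Fi router: 0.01 kW × 70 h = 0.7 kWh
vacuum cleaner: Runtime = 20 h/week × 24 weeks = 480 h
vacuum cleaner: 0.68 kW × 480 h = 326.4 kWh
Total energy = 327.1 kWh
Cost = 327.1 × $0.13 = $42.52

$42.52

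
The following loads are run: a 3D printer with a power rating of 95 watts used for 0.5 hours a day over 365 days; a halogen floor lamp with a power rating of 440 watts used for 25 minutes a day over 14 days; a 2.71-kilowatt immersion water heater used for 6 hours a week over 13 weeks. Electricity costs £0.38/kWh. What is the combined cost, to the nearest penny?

£87.89

3D printer: Runtime = 0.5 h/day × 365 days = 182.5 h
3D printer: 0.095 kW × 182.5 h = 17.3375 kWh
halogen floor lamp: Runtime = 25 min × 14 = 350 min = 5.833333… h
halogen floor lamp: 0.44 kW × 5.833333… h = 2.566666… kWh
immersion water heater: Runtime = 6 h/week × 13 weeks = 78 h
immersion water heater: 2.71 kW × 78 h = 211.38 kWh
Total energy = 231.284166… kWh
Cost = 231.284166… × £0.38 = £87.89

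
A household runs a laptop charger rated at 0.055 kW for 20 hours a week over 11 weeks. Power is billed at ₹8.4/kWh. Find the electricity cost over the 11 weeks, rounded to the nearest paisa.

₹101.64

Runtime = 20 h/week × 11 weeks = 220 h
Energy = 0.055 kW × 220 h = 12.1 kWh
Cost = 12.1 kWh × ₹8.4/kWh = ₹101.64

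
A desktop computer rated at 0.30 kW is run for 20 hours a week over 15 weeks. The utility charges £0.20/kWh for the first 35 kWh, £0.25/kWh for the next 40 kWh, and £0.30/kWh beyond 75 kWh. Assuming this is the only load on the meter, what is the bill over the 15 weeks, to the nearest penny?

Runtime = 20 h/week × 15 weeks = 300 h
Energy = 0.3 kW × 300 h = 90 kWh
Tier 1 (0–35 kWh): 35 × £0.20 = £7
Tier 2 (35–75 kWh): 40 × £0.25 = £10
Above 75 kWh: 15 × £0.30 = £4.5
Bill = £21.50

£21.50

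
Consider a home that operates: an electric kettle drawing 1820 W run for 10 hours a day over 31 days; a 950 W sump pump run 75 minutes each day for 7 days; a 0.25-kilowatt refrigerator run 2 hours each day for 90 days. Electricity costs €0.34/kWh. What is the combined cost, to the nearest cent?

electric kettle: Runtime = 10 h/day × 31 days = 310 h
electric kettle: 1.82 kW × 310 h = 564.2 kWh
sump pump: Runtime = 75 min × 7 = 525 min = 8.75 h
sump pump: 0.95 kW × 8.75 h = 8.3125 kWh
refrigerator: Runtime = 2 h/day × 90 days = 180 h
refrigerator: 0.25 kW × 180 h = 45 kWh
Total energy = 617.5125 kWh
Cost = 617.5125 × €0.34 = €209.95

€209.95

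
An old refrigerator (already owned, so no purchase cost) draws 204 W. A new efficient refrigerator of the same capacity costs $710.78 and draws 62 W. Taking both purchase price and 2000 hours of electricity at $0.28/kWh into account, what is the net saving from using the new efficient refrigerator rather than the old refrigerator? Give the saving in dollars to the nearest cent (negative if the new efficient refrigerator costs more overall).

old refrigerator: $0.00 + (204/1000) kW × 2000 h × $0.28 = $0.00 + $114.24 = $114.24
new efficient refrigerator: $710.78 + (62/1000) kW × 2000 h × $0.28 = $710.78 + $34.72 = $745.5
Saving = $114.24 − $745.5 = −$631.26

-$631.26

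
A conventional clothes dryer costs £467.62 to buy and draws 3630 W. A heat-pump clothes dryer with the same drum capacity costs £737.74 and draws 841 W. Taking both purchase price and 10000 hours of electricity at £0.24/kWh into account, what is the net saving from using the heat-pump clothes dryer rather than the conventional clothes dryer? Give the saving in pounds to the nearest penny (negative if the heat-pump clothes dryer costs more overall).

conventional clothes dryer: £467.62 + (3630/1000) kW × 10000 h × £0.24 = £467.62 + £8712 = £9179.62
heat-pump clothes dryer: £737.74 + (841/1000) kW × 10000 h × £0.24 = £737.74 + £2018.4 = £2756.14
Saving = £9179.62 − £2756.14 = £6423.48

£6423.48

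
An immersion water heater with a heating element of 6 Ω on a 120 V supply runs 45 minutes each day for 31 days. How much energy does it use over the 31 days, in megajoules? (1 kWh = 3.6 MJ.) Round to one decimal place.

200.9 MJ

Power = V²/R = 120²/6 = 2400 W = 2.4 kW
Runtime = 45 min × 31 = 1395 min = 23.25 h
Energy = 2.4 kW × 23.25 h = 55.8 kWh
= 55.8 × 3.6 MJ = 200.9 MJ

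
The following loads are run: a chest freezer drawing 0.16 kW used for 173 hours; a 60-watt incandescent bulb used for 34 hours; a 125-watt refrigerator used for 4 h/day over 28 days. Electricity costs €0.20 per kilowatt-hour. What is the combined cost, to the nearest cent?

chest freezer: 0.16 kW × 173 h = 27.68 kWh
incandescent bulb: 0.06 kW × 34 h = 2.04 kWh
refrigerator: Runtime = 4 h/day × 28 days = 112 h
refrigerator: 0.125 kW × 112 h = 14 kWh
Total energy = 43.72 kWh
Cost = 43.72 × €0.20 = €8.74

€8.74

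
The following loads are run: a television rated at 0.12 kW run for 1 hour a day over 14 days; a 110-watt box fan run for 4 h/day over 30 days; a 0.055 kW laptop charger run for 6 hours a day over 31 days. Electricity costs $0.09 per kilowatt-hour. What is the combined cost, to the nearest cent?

television: Runtime = 1 h/day × 14 days = 14 h
television: 0.12 kW × 14 h = 1.68 kWh
box fan: Runtime = 4 h/day × 30 days = 120 h
box fan: 0.11 kW × 120 h = 13.2 kWh
laptop charger: Runtime = 6 h/day × 31 days = 186 h
laptop charger: 0.055 kW × 186 h = 10.23 kWh
Total energy = 25.11 kWh
Cost = 25.11 × $0.09 = $2.26

$2.26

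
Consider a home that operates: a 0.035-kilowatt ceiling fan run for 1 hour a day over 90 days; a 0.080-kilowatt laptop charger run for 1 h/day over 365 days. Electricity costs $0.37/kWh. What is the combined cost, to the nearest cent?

$11.97

ceiling fan: Runtime = 1 h/day × 90 days = 90 h
ceiling fan: 0.035 kW × 90 h = 3.15 kWh
laptop charger: Runtime = 1 h/day × 365 days = 365 h
laptop charger: 0.08 kW × 365 h = 29.2 kWh
Total energy = 32.35 kWh
Cost = 32.35 × $0.37 = $11.97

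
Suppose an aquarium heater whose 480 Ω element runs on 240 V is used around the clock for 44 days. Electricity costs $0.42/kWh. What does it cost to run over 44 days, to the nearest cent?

$53.22

Power = V²/R = 240²/480 = 120 W = 0.12 kW
Runtime = 24 h × 44 = 1056 h
Energy = 0.12 kW × 1056 h = 126.72 kWh
Cost = 126.72 kWh × $0.42/kWh = $53.22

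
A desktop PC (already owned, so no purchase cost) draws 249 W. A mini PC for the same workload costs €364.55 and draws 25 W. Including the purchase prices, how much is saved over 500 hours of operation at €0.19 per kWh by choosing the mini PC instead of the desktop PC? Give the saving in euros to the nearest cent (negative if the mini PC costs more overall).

desktop PC: €0.00 + (249/1000) kW × 500 h × €0.19 = €0.00 + €23.655 = €23.655
mini PC: €364.55 + (25/1000) kW × 500 h × €0.19 = €364.55 + €2.375 = €366.925
Saving = €23.655 − €366.925 = −€343.27

-€343.27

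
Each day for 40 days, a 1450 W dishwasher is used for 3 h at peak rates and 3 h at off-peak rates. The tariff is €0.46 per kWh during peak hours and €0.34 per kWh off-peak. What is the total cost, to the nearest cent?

€139.20

Peak energy = 1.45 kW × 3 h × 40 = 174 kWh
Off-peak energy = 1.45 kW × 3 h × 40 = 174 kWh
Cost = 174 × €0.46 + 174 × €0.34 = €80.04 + €59.16 = €139.20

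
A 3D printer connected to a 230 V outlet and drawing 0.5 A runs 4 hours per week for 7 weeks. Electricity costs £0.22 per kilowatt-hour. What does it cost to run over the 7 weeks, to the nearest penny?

Power = 0.5 A × 230 V = 115 W = 0.115 kW
Runtime = 4 h/week × 7 weeks = 28 h
Energy = 0.115 kW × 28 h = 3.22 kWh
Cost = 3.22 kWh × £0.22/kWh = £0.71

£0.71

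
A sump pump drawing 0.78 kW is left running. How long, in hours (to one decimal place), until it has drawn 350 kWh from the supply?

Hours = 350 kWh ÷ 0.78 kW = 448.7 h

448.7 h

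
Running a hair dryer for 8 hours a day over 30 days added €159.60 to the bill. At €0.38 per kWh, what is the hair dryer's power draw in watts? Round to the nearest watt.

1750 W

Energy = €159.60 ÷ €0.38/kWh = 420 kWh
Runtime = 8 h/day × 30 days = 240 h
Power = 420 kWh ÷ 240 h = 1.75 kW = 1750 W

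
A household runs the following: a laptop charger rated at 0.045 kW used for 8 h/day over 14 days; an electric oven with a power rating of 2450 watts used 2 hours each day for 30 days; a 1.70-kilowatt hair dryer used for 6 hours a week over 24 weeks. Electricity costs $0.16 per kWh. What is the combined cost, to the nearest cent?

laptop charger: Runtime = 8 h/day × 14 days = 112 h
laptop charger: 0.045 kW × 112 h = 5.04 kWh
electric oven: Runtime = 2 h/day × 30 days = 60 h
electric oven: 2.45 kW × 60 h = 147 kWh
hair dryer: Runtime = 6 h/week × 24 weeks = 144 h
hair dryer: 1.7 kW × 144 h = 244.8 kWh
Total energy = 396.84 kWh
Cost = 396.84 × $0.16 = $63.49

$63.49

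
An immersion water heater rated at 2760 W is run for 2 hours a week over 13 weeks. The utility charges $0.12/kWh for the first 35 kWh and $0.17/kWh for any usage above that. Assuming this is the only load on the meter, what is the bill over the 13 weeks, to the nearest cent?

$10.45

Runtime = 2 h/week × 13 weeks = 26 h
Energy = 2.76 kW × 26 h = 71.76 kWh
Tier 1 (0–35 kWh): 35 × $0.12 = $4.2
Above 35 kWh: 36.76 × $0.17 = $6.2492
Bill = $10.45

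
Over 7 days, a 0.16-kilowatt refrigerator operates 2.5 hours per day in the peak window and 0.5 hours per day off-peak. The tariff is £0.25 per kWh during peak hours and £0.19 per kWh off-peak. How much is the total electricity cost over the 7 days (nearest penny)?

Peak energy = 0.16 kW × 2.5 h × 7 = 2.8 kWh
Off-peak energy = 0.16 kW × 0.5 h × 7 = 0.56 kWh
Cost = 2.8 × £0.25 + 0.56 × £0.19 = £0.7 + £0.1064 = £0.81

£0.81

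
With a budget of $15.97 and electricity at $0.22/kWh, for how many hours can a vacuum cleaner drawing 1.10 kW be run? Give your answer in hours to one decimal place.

Energy available = $15.97 ÷ $0.22/kWh = 72.5909 kWh
Hours = 72.5909 kWh ÷ 1.1 kW = 66.0 h

66.0 h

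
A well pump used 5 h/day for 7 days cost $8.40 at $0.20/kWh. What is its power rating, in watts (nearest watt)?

Energy = $8.40 ÷ $0.20/kWh = 42 kWh
Runtime = 5 h/day × 7 days = 35 h
Power = 42 kWh ÷ 35 h = 1.2 kW = 1200 W

1200 W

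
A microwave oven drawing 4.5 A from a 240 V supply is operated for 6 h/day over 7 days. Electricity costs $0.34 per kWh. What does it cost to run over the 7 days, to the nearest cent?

$15.42

Power = 4.5 A × 240 V = 1080 W = 1.08 kW
Runtime = 6 h/day × 7 days = 42 h
Energy = 1.08 kW × 42 h = 45.36 kWh
Cost = 45.36 kWh × $0.34/kWh = $15.42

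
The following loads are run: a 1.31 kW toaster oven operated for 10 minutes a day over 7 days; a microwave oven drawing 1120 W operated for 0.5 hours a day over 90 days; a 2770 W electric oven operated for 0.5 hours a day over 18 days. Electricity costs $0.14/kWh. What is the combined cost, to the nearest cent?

toaster oven: Runtime = 10 min × 7 = 70 min = 1.166666… h
toaster oven: 1.31 kW × 1.166666… h = 1.528333… kWh
microwave oven: Runtime = 0.5 h/day × 90 days = 45 h
microwave oven: 1.12 kW × 45 h = 50.4 kWh
electric oven: Runtime = 0.5 h/day × 18 days = 9 h
electric oven: 2.77 kW × 9 h = 24.93 kWh
Total energy = 76.858333… kWh
Cost = 76.858333… × $0.14 = $10.76

$10.76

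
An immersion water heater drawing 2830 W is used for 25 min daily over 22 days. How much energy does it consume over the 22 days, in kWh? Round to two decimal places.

25.94 kWh

Runtime = 25 min × 22 = 550 min = 9.166666… h
Energy = 2.83 kW × 9.166666… h = 25.941666… kWh ≈ 25.94 kWh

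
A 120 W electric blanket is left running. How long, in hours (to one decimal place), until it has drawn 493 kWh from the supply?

4108.3 h

Hours = 493 kWh ÷ 0.12 kW = 4108.3 h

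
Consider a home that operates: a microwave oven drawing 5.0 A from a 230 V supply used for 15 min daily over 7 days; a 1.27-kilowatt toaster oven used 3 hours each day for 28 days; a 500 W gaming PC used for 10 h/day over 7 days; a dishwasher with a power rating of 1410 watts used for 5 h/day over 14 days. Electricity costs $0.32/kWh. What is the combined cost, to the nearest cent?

$77.57

microwave oven: Power = 5.0 A × 230 V = 1150 W = 1.15 kW
microwave oven: Runtime = 15 min × 7 = 105 min = 1.75 h
microwave oven: 1.15 kW × 1.75 h = 2.0125 kWh
toaster oven: Runtime = 3 h/day × 28 days = 84 h
toaster oven: 1.27 kW × 84 h = 106.68 kWh
gaming PC: Runtime = 10 h/day × 7 days = 70 h
gaming PC: 0.5 kW × 70 h = 35 kWh
dishwasher: Runtime = 5 h/day × 14 days = 70 h
dishwasher: 1.41 kW × 70 h = 98.7 kWh
Total energy = 242.3925 kWh
Cost = 242.3925 × $0.32 = $77.57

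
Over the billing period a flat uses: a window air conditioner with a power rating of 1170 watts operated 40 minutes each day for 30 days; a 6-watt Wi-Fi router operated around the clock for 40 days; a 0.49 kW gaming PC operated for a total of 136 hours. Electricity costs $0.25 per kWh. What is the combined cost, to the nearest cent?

window air conditioner: Runtime = 40 min × 30 = 1200 min = 20 h
window air conditioner: 1.17 kW × 20 h = 23.4 kWh
Wi-Fi router: Runtime = 24 h × 40 = 960 h
Wi-Fi router: 0.006 kW × 960 h = 5.76 kWh
gaming PC: 0.49 kW × 136 h = 66.64 kWh
Total energy = 95.8 kWh
Cost = 95.8 × $0.25 = $23.95

$23.95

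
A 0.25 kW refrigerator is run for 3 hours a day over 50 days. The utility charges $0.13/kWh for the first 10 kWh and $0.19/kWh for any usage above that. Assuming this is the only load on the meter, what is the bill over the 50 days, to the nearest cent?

Runtime = 3 h/day × 50 days = 150 h
Energy = 0.25 kW × 150 h = 37.5 kWh
Tier 1 (0–10 kWh): 10 × $0.13 = $1.3
Above 10 kWh: 27.5 × $0.19 = $5.225
Bill = $6.53

$6.53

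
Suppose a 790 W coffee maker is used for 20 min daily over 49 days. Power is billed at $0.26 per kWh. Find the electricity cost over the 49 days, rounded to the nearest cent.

$3.35

Runtime = 20 min × 49 = 980 min = 16.333333… h
Energy = 0.79 kW × 16.333333… h = 12.903333… kWh
Cost = 12.903333… kWh × $0.26/kWh = $3.35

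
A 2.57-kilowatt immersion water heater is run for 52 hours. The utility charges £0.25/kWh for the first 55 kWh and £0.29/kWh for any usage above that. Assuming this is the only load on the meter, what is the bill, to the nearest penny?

Energy = 2.57 kW × 52 h = 133.64 kWh
Tier 1 (0–55 kWh): 55 × £0.25 = £13.75
Above 55 kWh: 78.64 × £0.29 = £22.8056
Bill = £36.56

£36.56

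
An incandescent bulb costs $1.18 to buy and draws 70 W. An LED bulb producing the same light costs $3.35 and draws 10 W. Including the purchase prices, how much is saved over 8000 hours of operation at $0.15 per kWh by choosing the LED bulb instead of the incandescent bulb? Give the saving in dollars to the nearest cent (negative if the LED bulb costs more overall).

incandescent bulb: $1.18 + (70/1000) kW × 8000 h × $0.15 = $1.18 + $84 = $85.18
LED bulb: $3.35 + (10/1000) kW × 8000 h × $0.15 = $3.35 + $12 = $15.35
Saving = $85.18 − $15.35 = $69.83

$69.83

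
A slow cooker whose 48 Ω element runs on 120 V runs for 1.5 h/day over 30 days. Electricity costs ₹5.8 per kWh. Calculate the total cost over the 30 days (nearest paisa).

Power = V²/R = 120²/48 = 300 W = 0.3 kW
Runtime = 1.5 h/day × 30 days = 45 h
Energy = 0.3 kW × 45 h = 13.5 kWh
Cost = 13.5 kWh × ₹5.8/kWh = ₹78.30

₹78.30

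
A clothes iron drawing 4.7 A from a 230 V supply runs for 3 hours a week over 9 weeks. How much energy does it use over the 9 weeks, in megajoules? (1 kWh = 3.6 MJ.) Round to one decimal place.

Power = 4.7 A × 230 V = 1081 W = 1.081 kW
Runtime = 3 h/week × 9 weeks = 27 h
Energy = 1.081 kW × 27 h = 29.187 kWh
= 29.187 × 3.6 MJ = 105.1 MJ

105.1 MJ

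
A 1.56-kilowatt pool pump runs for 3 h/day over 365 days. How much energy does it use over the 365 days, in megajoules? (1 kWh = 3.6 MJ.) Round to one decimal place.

Runtime = 3 h/day × 365 days = 1095 h
Energy = 1.56 kW × 1095 h = 1708.2 kWh
= 1708.2 × 3.6 MJ = 6149.5 MJ

6149.5 MJ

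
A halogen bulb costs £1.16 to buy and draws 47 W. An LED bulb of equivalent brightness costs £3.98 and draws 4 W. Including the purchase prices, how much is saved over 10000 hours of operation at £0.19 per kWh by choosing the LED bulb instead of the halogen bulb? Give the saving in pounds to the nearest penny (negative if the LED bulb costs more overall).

£78.88

halogen bulb: £1.16 + (47/1000) kW × 10000 h × £0.19 = £1.16 + £89.3 = £90.46
LED bulb: £3.98 + (4/1000) kW × 10000 h × £0.19 = £3.98 + £7.6 = £11.58
Saving = £90.46 − £11.58 = £78.88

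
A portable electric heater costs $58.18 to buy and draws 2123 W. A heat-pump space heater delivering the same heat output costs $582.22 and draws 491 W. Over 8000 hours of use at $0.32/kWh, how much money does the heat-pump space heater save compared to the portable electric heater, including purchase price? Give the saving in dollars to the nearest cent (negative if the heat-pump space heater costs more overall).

portable electric heater: $58.18 + (2123/1000) kW × 8000 h × $0.32 = $58.18 + $5434.88 = $5493.06
heat-pump space heater: $582.22 + (491/1000) kW × 8000 h × $0.32 = $582.22 + $1256.96 = $1839.18
Saving = $5493.06 − $1839.18 = $3653.88

$3653.88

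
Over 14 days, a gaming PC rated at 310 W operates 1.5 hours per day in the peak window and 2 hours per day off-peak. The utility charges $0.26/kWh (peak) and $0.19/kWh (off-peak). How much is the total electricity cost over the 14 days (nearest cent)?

Peak energy = 0.31 kW × 1.5 h × 14 = 6.51 kWh
Off-peak energy = 0.31 kW × 2 h × 14 = 8.68 kWh
Cost = 6.51 × $0.26 + 8.68 × $0.19 = $1.6926 + $1.6492 = $3.34

$3.34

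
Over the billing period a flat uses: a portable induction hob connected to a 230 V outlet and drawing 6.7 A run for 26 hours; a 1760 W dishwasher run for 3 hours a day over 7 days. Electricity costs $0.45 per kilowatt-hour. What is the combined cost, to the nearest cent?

$34.66

portable induction hob: Power = 6.7 A × 230 V = 1541 W = 1.541 kW
portable induction hob: 1.541 kW × 26 h = 40.066 kWh
dishwasher: Runtime = 3 h/day × 7 days = 21 h
dishwasher: 1.76 kW × 21 h = 36.96 kWh
Total energy = 77.026 kWh
Cost = 77.026 × $0.45 = $34.66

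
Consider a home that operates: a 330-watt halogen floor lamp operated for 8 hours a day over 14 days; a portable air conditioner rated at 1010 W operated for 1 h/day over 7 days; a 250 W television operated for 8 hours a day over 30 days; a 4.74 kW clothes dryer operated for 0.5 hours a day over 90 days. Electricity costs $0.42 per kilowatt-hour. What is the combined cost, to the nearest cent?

halogen floor lamp: Runtime = 8 h/day × 14 days = 112 h
halogen floor lamp: 0.33 kW × 112 h = 36.96 kWh
portable air conditioner: Runtime = 1 h/day × 7 days = 7 h
portable air conditioner: 1.01 kW × 7 h = 7.07 kWh
television: Runtime = 8 h/day × 30 days = 240 h
television: 0.25 kW × 240 h = 60 kWh
clothes dryer: Runtime = 0.5 h/day × 90 days = 45 h
clothes dryer: 4.74 kW × 45 h = 213.3 kWh
Total energy = 317.33 kWh
Cost = 317.33 × $0.42 = $133.28

$133.28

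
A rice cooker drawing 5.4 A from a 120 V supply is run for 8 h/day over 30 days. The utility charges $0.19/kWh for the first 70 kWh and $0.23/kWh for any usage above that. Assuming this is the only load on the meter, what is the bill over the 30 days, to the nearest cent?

$32.97

Power = 5.4 A × 120 V = 648 W = 0.648 kW
Runtime = 8 h/day × 30 days = 240 h
Energy = 0.648 kW × 240 h = 155.52 kWh
Tier 1 (0–70 kWh): 70 × $0.19 = $13.3
Above 70 kWh: 85.52 × $0.23 = $19.6696
Bill = $32.97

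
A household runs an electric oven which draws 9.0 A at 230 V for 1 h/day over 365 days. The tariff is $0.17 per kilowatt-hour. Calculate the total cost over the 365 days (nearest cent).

Power = 9.0 A × 230 V = 2070 W = 2.07 kW
Runtime = 1 h/day × 365 days = 365 h
Energy = 2.07 kW × 365 h = 755.55 kWh
Cost = 755.55 kWh × $0.17/kWh = $128.44

$128.44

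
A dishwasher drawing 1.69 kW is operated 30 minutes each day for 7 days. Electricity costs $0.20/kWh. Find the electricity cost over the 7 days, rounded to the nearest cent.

Runtime = 30 min × 7 = 210 min = 3.5 h
Energy = 1.69 kW × 3.5 h = 5.915 kWh
Cost = 5.915 kWh × $0.20/kWh = $1.18

$1.18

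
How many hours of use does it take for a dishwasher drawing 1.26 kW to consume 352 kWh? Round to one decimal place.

279.4 h

Hours = 352 kWh ÷ 1.26 kW = 279.4 h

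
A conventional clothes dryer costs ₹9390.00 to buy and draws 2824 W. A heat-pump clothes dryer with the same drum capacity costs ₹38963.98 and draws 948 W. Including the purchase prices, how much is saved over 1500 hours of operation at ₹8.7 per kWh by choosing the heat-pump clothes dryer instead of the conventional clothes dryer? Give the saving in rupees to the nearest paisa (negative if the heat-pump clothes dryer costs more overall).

conventional clothes dryer: ₹9390.00 + (2824/1000) kW × 1500 h × ₹8.7 = ₹9390.00 + ₹36853.2 = ₹46243.2
heat-pump clothes dryer: ₹38963.98 + (948/1000) kW × 1500 h × ₹8.7 = ₹38963.98 + ₹12371.4 = ₹51335.38
Saving = ₹46243.2 − ₹51335.38 = −₹5092.18

-₹5092.18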